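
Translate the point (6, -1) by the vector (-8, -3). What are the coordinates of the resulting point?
(-2, -4)

Translation by (-8, -3):
x' = 6 + -8 = -2
y' = -1 + -3 = -4
Homogeneous matrix: [[1, 0, -8], [0, 1, -3], [0, 0, 1]]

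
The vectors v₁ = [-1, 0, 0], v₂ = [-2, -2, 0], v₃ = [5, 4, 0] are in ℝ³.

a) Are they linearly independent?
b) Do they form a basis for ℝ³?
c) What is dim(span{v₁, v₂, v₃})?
Not independent, not a basis, dim(span) = 2

Check whether v₃ can be written as a linear combination of v₁ and v₂.
v₃ = (-1)·v₁ + (-2)·v₂ = [5, 4, 0], so the three vectors are linearly dependent.
Thus they do not form a basis for ℝ³, and dim(span{v₁, v₂, v₃}) = 2 (spanned by v₁ and v₂).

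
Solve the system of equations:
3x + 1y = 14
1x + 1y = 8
x = 3, y = 5

Use elimination (row reduction):
Equation 1: 3x + 1y = 14.
Equation 2: 1x + 1y = 8.
Multiply Eq1 by 1 and Eq2 by 3: 3x + 1y = 14;  3x + 3y = 24.
Subtract: (2)y = 10, so y = 5.
Back-substitute into Eq1: 3x + 1*(5) = 14, so x = 3.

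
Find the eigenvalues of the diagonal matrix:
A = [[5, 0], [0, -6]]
λ₁ = 5, λ₂ = -6

The characteristic polynomial of A is det(A - λI) = (5 - λ)(-6 - λ) = 0.
The roots are λ = 5 and λ = -6, so the eigenvalues are the diagonal entries.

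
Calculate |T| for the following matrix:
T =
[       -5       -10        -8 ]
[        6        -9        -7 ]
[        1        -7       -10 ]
det(T) = -471

Expand along row 0 (cofactor expansion): det(T) = a*(e*i - f*h) - b*(d*i - f*g) + c*(d*h - e*g), where the 3×3 is [[a, b, c], [d, e, f], [g, h, i]].
Minor M_00 = (-9)*(-10) - (-7)*(-7) = 90 - 49 = 41.
Minor M_01 = (6)*(-10) - (-7)*(1) = -60 + 7 = -53.
Minor M_02 = (6)*(-7) - (-9)*(1) = -42 + 9 = -33.
det(T) = (-5)*(41) - (-10)*(-53) + (-8)*(-33) = -205 - 530 + 264 = -471.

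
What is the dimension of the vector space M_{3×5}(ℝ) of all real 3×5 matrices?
Dimension = 15

A real 3×5 matrix is determined by its 3·5 = 15 independent entries.
A standard basis is {E_ij : 1 ≤ i ≤ 3, 1 ≤ j ≤ 5}, where E_ij has a 1 in position (i, j) and 0 elsewhere — there are 15 such matrices, and they are linearly independent and span M_{3×5}(ℝ).
Therefore dim(M_{3×5}(ℝ)) = 15.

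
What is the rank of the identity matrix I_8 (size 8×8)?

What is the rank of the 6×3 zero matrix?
rank(I_8) = 8, rank(0) = 0

The identity I_8 has 8 columns that are the standard basis vectors e_1, …, e_8. These are linearly independent, so all 8 columns are pivots and rank(I_8) = 8.
The 6×3 zero matrix has every entry zero, so every row is the zero row and there are no pivots; rank(0) = 0.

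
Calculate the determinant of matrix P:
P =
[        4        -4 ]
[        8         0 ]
det(P) = 32

For a 2×2 matrix [[a, b], [c, d]], det = a*d - b*c.
det(P) = (4)*(0) - (-4)*(8) = 0 + 32 = 32.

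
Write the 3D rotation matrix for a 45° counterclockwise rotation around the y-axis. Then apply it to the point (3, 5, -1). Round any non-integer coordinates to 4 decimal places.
R = [[√2/2, 0, √2/2], [0, 1, 0], [-√2/2, 0, √2/2]]; R·(3, 5, -1) = (1.4142, 5.0000, -2.8284)

Rotation matrix for 45° around y-axis:
cos(45°) = √2/2, sin(45°) = √2/2
R = [[√2/2, 0, √2/2], [0, 1, 0], [-√2/2, 0, √2/2]]
Apply to (3, 5, -1): R·[3, 5, -1]ᵀ = (1.4142, 5.0000, -2.8284)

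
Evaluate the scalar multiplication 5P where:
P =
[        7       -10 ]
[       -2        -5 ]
5P =
[       35       -50 ]
[      -10       -25 ]

Scalar multiplication is elementwise: (5P)[i][j] = 5 * P[i][j].
  (5P)[0][0] = 5 * (7) = 35
  (5P)[0][1] = 5 * (-10) = -50
  (5P)[1][0] = 5 * (-2) = -10
  (5P)[1][1] = 5 * (-5) = -25
5P =
[       35       -50 ]
[      -10       -25 ]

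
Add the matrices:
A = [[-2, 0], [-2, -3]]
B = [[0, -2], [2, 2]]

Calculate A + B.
[[-2, -2], [0, -1]]

Add corresponding elements:
(-2)+(0)=-2
(0)+(-2)=-2
(-2)+(2)=0
(-3)+(2)=-1
A + B = [[-2, -2], [0, -1]]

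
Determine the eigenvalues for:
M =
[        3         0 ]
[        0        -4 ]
λ = -4, 3

Solve det(M - λI) = 0. For a 2×2 matrix the characteristic equation is λ² - (trace)λ + det = 0.
trace(M) = a + d = 3 - 4 = -1.
det(M) = a*d - b*c = (3)*(-4) - (0)*(0) = -12 - 0 = -12.
Characteristic equation: λ² - (-1)λ + (-12) = 0.
Discriminant = (-1)² - 4*(-12) = 1 + 48 = 49.
λ = (-1 ± √49) / 2 = (-1 ± 7) / 2 = -4, 3.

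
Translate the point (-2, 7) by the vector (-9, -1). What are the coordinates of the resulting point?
(-11, 6)

Translation by (-9, -1):
x' = -2 + -9 = -11
y' = 7 + -1 = 6
Homogeneous matrix: [[1, 0, -9], [0, 1, -1], [0, 0, 1]]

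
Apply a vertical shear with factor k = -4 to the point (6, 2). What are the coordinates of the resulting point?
(6, -22)

Shear matrix for vertical shear with factor k = -4:
[[1, 0], [-4, 1]]
Result: (6, 2) → (6, -22)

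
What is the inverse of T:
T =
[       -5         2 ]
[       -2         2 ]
det(T) = -6
T⁻¹ =
[     -1/3       1/3 ]
[     -1/3       5/6 ]

For a 2×2 matrix T = [[a, b], [c, d]] with det(T) ≠ 0, T⁻¹ = (1/det(T)) * [[d, -b], [-c, a]].
det(T) = (-5)*(2) - (2)*(-2) = -10 + 4 = -6.
T⁻¹ = (1/-6) * [[2, -2], [2, -5]].
Dividing each entry by -6 and reducing:
T⁻¹ =
[     -1/3       1/3 ]
[     -1/3       5/6 ]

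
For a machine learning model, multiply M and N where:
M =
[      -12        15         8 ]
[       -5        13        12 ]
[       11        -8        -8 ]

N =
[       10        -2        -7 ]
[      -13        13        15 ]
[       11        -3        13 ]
MN =
[     -227       195       413 ]
[      -87       143       386 ]
[      126      -102      -301 ]

Matrix multiplication: (MN)[i][j] = sum over k of M[i][k] * N[k][j].
  (MN)[0][0] = (-12)*(10) + (15)*(-13) + (8)*(11) = -227
  (MN)[0][1] = (-12)*(-2) + (15)*(13) + (8)*(-3) = 195
  (MN)[0][2] = (-12)*(-7) + (15)*(15) + (8)*(13) = 413
  (MN)[1][0] = (-5)*(10) + (13)*(-13) + (12)*(11) = -87
  (MN)[1][1] = (-5)*(-2) + (13)*(13) + (12)*(-3) = 143
  (MN)[1][2] = (-5)*(-7) + (13)*(15) + (12)*(13) = 386
  (MN)[2][0] = (11)*(10) + (-8)*(-13) + (-8)*(11) = 126
  (MN)[2][1] = (11)*(-2) + (-8)*(13) + (-8)*(-3) = -102
  (MN)[2][2] = (11)*(-7) + (-8)*(15) + (-8)*(13) = -301
MN =
[     -227       195       413 ]
[      -87       143       386 ]
[      126      -102      -301 ]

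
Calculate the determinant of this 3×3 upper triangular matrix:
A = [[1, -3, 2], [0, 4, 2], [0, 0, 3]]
12

The determinant of a triangular matrix is the product of its diagonal entries (the off-diagonal entries above the diagonal do not affect it).
det(A) = (1) * (4) * (3) = 12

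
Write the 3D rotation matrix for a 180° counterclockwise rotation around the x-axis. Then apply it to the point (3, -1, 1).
R = [[1, 0, 0], [0, -1, 0], [0, 0, -1]]; R·(3, -1, 1) = (3, 1, -1)

Rotation matrix for 180° around x-axis:
cos(180°) = -1, sin(180°) = 0
R = [[1, 0, 0], [0, -1, 0], [0, 0, -1]]
Apply to (3, -1, 1): R·[3, -1, 1]ᵀ = (3, 1, -1)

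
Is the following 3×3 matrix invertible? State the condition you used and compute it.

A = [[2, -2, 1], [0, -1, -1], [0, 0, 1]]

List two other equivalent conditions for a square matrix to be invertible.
Yes, invertible; det(A) = -2 ≠ 0. Equivalent conditions: rank(A) = 3; Ax = 0 has only the trivial solution; 0 is not an eigenvalue; the columns of A are linearly independent.

To check invertibility, compute det(A).
The given matrix is triangular, so det(A) equals the product of its diagonal entries = -2 ≠ 0.
Since det(A) ≠ 0, A is invertible.
Equivalent conditions for a square matrix A to be invertible:
- rank(A) = 3 (full rank).
- The homogeneous system Ax = 0 has only the trivial solution x = 0.
- 0 is not an eigenvalue of A.
- The columns (equivalently rows) of A are linearly independent.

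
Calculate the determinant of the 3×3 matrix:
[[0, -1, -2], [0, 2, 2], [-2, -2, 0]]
-4

Expansion along first row:
det = 0·det([[2,2],[-2,0]]) - -1·det([[0,2],[-2,0]]) + -2·det([[0,2],[-2,-2]])
    = 0·(2·0 - 2·-2) - -1·(0·0 - 2·-2) + -2·(0·-2 - 2·-2)
    = 0·4 - -1·4 + -2·4
    = 0 + 4 + -8 = -4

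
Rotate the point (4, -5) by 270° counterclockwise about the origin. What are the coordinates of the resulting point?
(-5, -4)

Rotation matrix R(θ) = [[cos θ, -sin θ], [sin θ, cos θ]]; for θ = 270°:
R = [[0, 1], [-1, 0]]
Result: R × [4, -5]ᵀ = [0·4 + (1)·-5, -1·4 + (0)·-5]ᵀ = (-5, -4)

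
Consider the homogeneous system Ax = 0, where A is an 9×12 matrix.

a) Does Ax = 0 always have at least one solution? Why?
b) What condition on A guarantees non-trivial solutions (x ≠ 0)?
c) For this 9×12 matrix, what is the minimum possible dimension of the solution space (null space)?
a) Yes, x = 0 is always a solution. b) When A has linearly dependent columns (rank < n). c) Minimum nullity = 3.

a) x = 0 satisfies A·0 = 0, so the zero vector is always a solution.
b) Non-trivial solutions exist iff the columns of A are linearly dependent, equivalently rank(A) < n (the number of columns).
c) By rank-nullity, rank(A) + nullity(A) = n = 12. Since A has only 9 rows, rank(A) ≤ 9, so nullity(A) ≥ 12 - 9 = 3.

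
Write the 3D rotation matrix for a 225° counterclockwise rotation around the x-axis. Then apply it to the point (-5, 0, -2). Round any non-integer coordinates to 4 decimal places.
R = [[1, 0, 0], [0, -√2/2, √2/2], [0, -√2/2, -√2/2]]; R·(-5, 0, -2) = (-5.0000, -1.4142, 1.4142)

Rotation matrix for 225° around x-axis:
cos(225°) = -√2/2, sin(225°) = -√2/2
R = [[1, 0, 0], [0, -√2/2, √2/2], [0, -√2/2, -√2/2]]
Apply to (-5, 0, -2): R·[-5, 0, -2]ᵀ = (-5.0000, -1.4142, 1.4142)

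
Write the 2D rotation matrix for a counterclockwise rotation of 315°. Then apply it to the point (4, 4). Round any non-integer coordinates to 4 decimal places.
R = [[√2/2, √2/2], [-√2/2, √2/2]]; R·(4, 4) = (5.6569, 0.0000)

Rotation matrix formula: R(θ) = [[cos θ, -sin θ], [sin θ, cos θ]]
For θ = 315°:
cos(315°) = √2/2
sin(315°) = -√2/2
R = [[√2/2, √2/2], [-√2/2, √2/2]]
Apply to (4, 4): [√2/2·4 + (√2/2)·4, -√2/2·4 + √2/2·4] = (5.6569, 0.0000)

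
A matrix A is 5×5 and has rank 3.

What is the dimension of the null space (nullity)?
2

The rank-nullity theorem for an m×n matrix states:
rank(A) + nullity(A) = n (the number of columns).
Here n = 5 and rank(A) = 3, so nullity(A) = 5 - 3 = 2.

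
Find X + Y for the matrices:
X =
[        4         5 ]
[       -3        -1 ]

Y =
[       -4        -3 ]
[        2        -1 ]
X + Y =
[        0         2 ]
[       -1        -2 ]

Matrix addition is elementwise: (X+Y)[i][j] = X[i][j] + Y[i][j].
  (X+Y)[0][0] = (4) + (-4) = 0
  (X+Y)[0][1] = (5) + (-3) = 2
  (X+Y)[1][0] = (-3) + (2) = -1
  (X+Y)[1][1] = (-1) + (-1) = -2
X + Y =
[        0         2 ]
[       -1        -2 ]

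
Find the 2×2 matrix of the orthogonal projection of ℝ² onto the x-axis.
[[1, 0], [0, 0]]

The orthogonal projection onto the line spanned by a nonzero vector u = (a, b) has matrix P = (u uᵀ) / (uᵀ u) = (1/(a² + b²)) · [[a², ab], [ab, b²]].
Here u = (1, 0), so a² + b² = 1 + 0 = 1.
P = (1/1) · [[1, 0], [0, 0]] = [[1, 0], [0, 0]].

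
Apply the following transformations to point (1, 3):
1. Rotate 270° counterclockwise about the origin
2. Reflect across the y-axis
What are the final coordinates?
(-3, -1)

Step 1: Rotate 270° → (3, -1)
Step 2: Reflect across the y-axis → (-3, -1)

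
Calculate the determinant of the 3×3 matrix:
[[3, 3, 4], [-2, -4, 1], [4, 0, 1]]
70

Expansion along first row:
det = 3·det([[-4,1],[0,1]]) - 3·det([[-2,1],[4,1]]) + 4·det([[-2,-4],[4,0]])
    = 3·(-4·1 - 1·0) - 3·(-2·1 - 1·4) + 4·(-2·0 - -4·4)
    = 3·-4 - 3·-6 + 4·16
    = -12 + 18 + 64 = 70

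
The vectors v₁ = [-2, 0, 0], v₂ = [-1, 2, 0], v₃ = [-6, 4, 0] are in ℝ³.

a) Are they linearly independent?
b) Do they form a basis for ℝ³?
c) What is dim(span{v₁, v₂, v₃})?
Not independent, not a basis, dim(span) = 2

Check whether v₃ can be written as a linear combination of v₁ and v₂.
v₃ = (2)·v₁ + (2)·v₂ = [-6, 4, 0], so the three vectors are linearly dependent.
Thus they do not form a basis for ℝ³, and dim(span{v₁, v₂, v₃}) = 2 (spanned by v₁ and v₂).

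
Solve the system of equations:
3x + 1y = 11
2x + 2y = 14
x = 2, y = 5

Use elimination (row reduction):
Equation 1: 3x + 1y = 11.
Equation 2: 2x + 2y = 14.
Multiply Eq1 by 2 and Eq2 by 3: 6x + 2y = 22;  6x + 6y = 42.
Subtract: (4)y = 20, so y = 5.
Back-substitute into Eq1: 3x + 1*(5) = 11, so x = 2.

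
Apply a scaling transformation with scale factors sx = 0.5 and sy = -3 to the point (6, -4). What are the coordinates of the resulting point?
(3.0, 12)

Scaling matrix:
[[0.50, 0], [0, -3]]
Result: (6 × 0.5, -4 × -3) = (3.0, 12)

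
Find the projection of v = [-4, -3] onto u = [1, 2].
[-2, -4]

The projection of v onto u is proj_u(v) = ((v·u) / (u·u)) · u.
v·u = (-4)*(1) + (-3)*(2) = -10.
u·u = (1)*(1) + (2)*(2) = 5.
coefficient = -10 / 5 = -2.
proj_u(v) = -2 · [1, 2] = [-2, -4].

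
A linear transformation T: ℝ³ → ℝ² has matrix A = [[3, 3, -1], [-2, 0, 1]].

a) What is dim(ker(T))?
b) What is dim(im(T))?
dim(ker) = 1, dim(im) = 2

The two rows are not scalar multiples of one another (no single k satisfies row 2 = k × row 1), so they are linearly independent.
Thus rank(A) = 2.
dim(im(T)) = rank(A) = 2.
By the rank-nullity theorem applied to T: ℝ³ → ℝ², rank(A) + nullity(A) = 3 (the domain dimension), so dim(ker(T)) = 3 - 2 = 1.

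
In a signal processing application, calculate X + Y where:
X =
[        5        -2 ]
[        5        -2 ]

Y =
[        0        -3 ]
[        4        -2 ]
X + Y =
[        5        -5 ]
[        9        -4 ]

Matrix addition is elementwise: (X+Y)[i][j] = X[i][j] + Y[i][j].
  (X+Y)[0][0] = (5) + (0) = 5
  (X+Y)[0][1] = (-2) + (-3) = -5
  (X+Y)[1][0] = (5) + (4) = 9
  (X+Y)[1][1] = (-2) + (-2) = -4
X + Y =
[        5        -5 ]
[        9        -4 ]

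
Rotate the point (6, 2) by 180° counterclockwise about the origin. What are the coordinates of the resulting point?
(-6, -2)

Rotation matrix R(θ) = [[cos θ, -sin θ], [sin θ, cos θ]]; for θ = 180°:
R = [[-1, 0], [0, -1]]
Result: R × [6, 2]ᵀ = [-1·6 + (0)·2, 0·6 + (-1)·2]ᵀ = (-6, -2)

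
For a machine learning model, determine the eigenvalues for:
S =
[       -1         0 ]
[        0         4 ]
λ = -1, 4

Solve det(S - λI) = 0. For a 2×2 matrix the characteristic equation is λ² - (trace)λ + det = 0.
trace(S) = a + d = -1 + 4 = 3.
det(S) = a*d - b*c = (-1)*(4) - (0)*(0) = -4 - 0 = -4.
Characteristic equation: λ² - (3)λ + (-4) = 0.
Discriminant = (3)² - 4*(-4) = 9 + 16 = 25.
λ = (3 ± √25) / 2 = (3 ± 5) / 2 = -1, 4.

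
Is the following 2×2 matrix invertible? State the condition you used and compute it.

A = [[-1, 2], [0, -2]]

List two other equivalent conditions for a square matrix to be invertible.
Yes, invertible; det(A) = 2 ≠ 0. Equivalent conditions: rank(A) = 2; Ax = 0 has only the trivial solution; 0 is not an eigenvalue; the columns of A are linearly independent.

To check invertibility, compute det(A).
The given matrix is triangular, so det(A) equals the product of its diagonal entries = 2 ≠ 0.
Since det(A) ≠ 0, A is invertible.
Equivalent conditions for a square matrix A to be invertible:
- rank(A) = 2 (full rank).
- The homogeneous system Ax = 0 has only the trivial solution x = 0.
- 0 is not an eigenvalue of A.
- The columns (equivalently rows) of A are linearly independent.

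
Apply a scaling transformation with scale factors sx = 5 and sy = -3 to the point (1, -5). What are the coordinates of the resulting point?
(5, 15)

Scaling matrix:
[[5, 0], [0, -3]]
Result: (1 × 5, -5 × -3) = (5, 15)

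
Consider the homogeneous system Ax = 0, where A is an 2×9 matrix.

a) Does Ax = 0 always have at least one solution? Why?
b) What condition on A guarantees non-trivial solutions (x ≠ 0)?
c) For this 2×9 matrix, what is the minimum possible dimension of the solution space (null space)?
a) Yes, x = 0 is always a solution. b) When A has linearly dependent columns (rank < n). c) Minimum nullity = 7.

a) x = 0 satisfies A·0 = 0, so the zero vector is always a solution.
b) Non-trivial solutions exist iff the columns of A are linearly dependent, equivalently rank(A) < n (the number of columns).
c) By rank-nullity, rank(A) + nullity(A) = n = 9. Since A has only 2 rows, rank(A) ≤ 2, so nullity(A) ≥ 9 - 2 = 7.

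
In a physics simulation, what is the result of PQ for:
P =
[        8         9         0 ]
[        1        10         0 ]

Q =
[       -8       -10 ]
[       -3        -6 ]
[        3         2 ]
PQ =
[      -91      -134 ]
[      -38       -70 ]

Matrix multiplication: (PQ)[i][j] = sum over k of P[i][k] * Q[k][j].
  (PQ)[0][0] = (8)*(-8) + (9)*(-3) + (0)*(3) = -91
  (PQ)[0][1] = (8)*(-10) + (9)*(-6) + (0)*(2) = -134
  (PQ)[1][0] = (1)*(-8) + (10)*(-3) + (0)*(3) = -38
  (PQ)[1][1] = (1)*(-10) + (10)*(-6) + (0)*(2) = -70
PQ =
[      -91      -134 ]
[      -38       -70 ]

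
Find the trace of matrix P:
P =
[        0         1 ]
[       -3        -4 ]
tr(P) = 0 - 4 = -4

The trace of a square matrix is the sum of its diagonal entries.
Diagonal entries of P: P[0][0] = 0, P[1][1] = -4.
tr(P) = 0 - 4 = -4.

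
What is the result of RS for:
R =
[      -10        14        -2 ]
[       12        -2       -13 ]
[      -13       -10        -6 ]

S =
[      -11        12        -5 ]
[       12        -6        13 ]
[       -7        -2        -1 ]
RS =
[      292      -200       234 ]
[      -65       182       -73 ]
[       65       -84       -59 ]

Matrix multiplication: (RS)[i][j] = sum over k of R[i][k] * S[k][j].
  (RS)[0][0] = (-10)*(-11) + (14)*(12) + (-2)*(-7) = 292
  (RS)[0][1] = (-10)*(12) + (14)*(-6) + (-2)*(-2) = -200
  (RS)[0][2] = (-10)*(-5) + (14)*(13) + (-2)*(-1) = 234
  (RS)[1][0] = (12)*(-11) + (-2)*(12) + (-13)*(-7) = -65
  (RS)[1][1] = (12)*(12) + (-2)*(-6) + (-13)*(-2) = 182
  (RS)[1][2] = (12)*(-5) + (-2)*(13) + (-13)*(-1) = -73
  (RS)[2][0] = (-13)*(-11) + (-10)*(12) + (-6)*(-7) = 65
  (RS)[2][1] = (-13)*(12) + (-10)*(-6) + (-6)*(-2) = -84
  (RS)[2][2] = (-13)*(-5) + (-10)*(13) + (-6)*(-1) = -59
RS =
[      292      -200       234 ]
[      -65       182       -73 ]
[       65       -84       -59 ]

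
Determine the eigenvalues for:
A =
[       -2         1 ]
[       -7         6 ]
λ = -1, 5

Solve det(A - λI) = 0. For a 2×2 matrix the characteristic equation is λ² - (trace)λ + det = 0.
trace(A) = a + d = -2 + 6 = 4.
det(A) = a*d - b*c = (-2)*(6) - (1)*(-7) = -12 + 7 = -5.
Characteristic equation: λ² - (4)λ + (-5) = 0.
Discriminant = (4)² - 4*(-5) = 16 + 20 = 36.
λ = (4 ± √36) / 2 = (4 ± 6) / 2 = -1, 5.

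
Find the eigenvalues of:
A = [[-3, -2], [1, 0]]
λ = -2, -1

Solve det(A - λI) = 0. For a 2×2 matrix this is λ² - (trace)λ + det = 0.
trace(A) = -3 + 0 = -3.
det(A) = (-3)*(0) - (-2)*(1) = 0 + 2 = 2.
Characteristic equation: λ² - (-3)λ + (2) = 0.
Discriminant: (-3)² - 4*(2) = 9 - 8 = 1.
Roots: λ = (-3 ± √1) / 2 = -2, -1.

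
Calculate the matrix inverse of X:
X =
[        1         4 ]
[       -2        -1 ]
det(X) = 7
X⁻¹ =
[     -1/7      -4/7 ]
[      2/7       1/7 ]

For a 2×2 matrix X = [[a, b], [c, d]] with det(X) ≠ 0, X⁻¹ = (1/det(X)) * [[d, -b], [-c, a]].
det(X) = (1)*(-1) - (4)*(-2) = -1 + 8 = 7.
X⁻¹ = (1/7) * [[-1, -4], [2, 1]].
Dividing each entry by 7 and reducing:
X⁻¹ =
[     -1/7      -4/7 ]
[      2/7       1/7 ]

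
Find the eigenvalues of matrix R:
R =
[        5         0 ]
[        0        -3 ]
λ = -3, 5

Solve det(R - λI) = 0. For a 2×2 matrix the characteristic equation is λ² - (trace)λ + det = 0.
trace(R) = a + d = 5 - 3 = 2.
det(R) = a*d - b*c = (5)*(-3) - (0)*(0) = -15 - 0 = -15.
Characteristic equation: λ² - (2)λ + (-15) = 0.
Discriminant = (2)² - 4*(-15) = 4 + 60 = 64.
λ = (2 ± √64) / 2 = (2 ± 8) / 2 = -3, 5.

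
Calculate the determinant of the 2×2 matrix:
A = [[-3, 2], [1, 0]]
-2

For A = [[a, b], [c, d]], det(A) = a*d - b*c.
det(A) = (-3)*(0) - (2)*(1) = 0 - 2 = -2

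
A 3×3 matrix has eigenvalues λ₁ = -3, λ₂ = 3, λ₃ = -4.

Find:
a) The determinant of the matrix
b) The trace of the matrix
det = 36, trace = -4

Two standard eigenvalue identities:
- det(A) equals the product of the eigenvalues (counted with multiplicity).
- trace(A) equals the sum of the eigenvalues.
det(A) = (-3)*(3)*(-4) = 36.
trace(A) = -3 + 3 - 4 = -4.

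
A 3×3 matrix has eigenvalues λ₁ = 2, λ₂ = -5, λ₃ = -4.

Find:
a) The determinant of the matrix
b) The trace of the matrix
det = 40, trace = -7

Two standard eigenvalue identities:
- det(A) equals the product of the eigenvalues (counted with multiplicity).
- trace(A) equals the sum of the eigenvalues.
det(A) = (2)*(-5)*(-4) = 40.
trace(A) = 2 - 5 - 4 = -7.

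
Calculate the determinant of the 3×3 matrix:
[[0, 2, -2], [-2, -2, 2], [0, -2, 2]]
0

Expansion along first row:
det = 0·det([[-2,2],[-2,2]]) - 2·det([[-2,2],[0,2]]) + -2·det([[-2,-2],[0,-2]])
    = 0·(-2·2 - 2·-2) - 2·(-2·2 - 2·0) + -2·(-2·-2 - -2·0)
    = 0·0 - 2·-4 + -2·4
    = 0 + 8 + -8 = 0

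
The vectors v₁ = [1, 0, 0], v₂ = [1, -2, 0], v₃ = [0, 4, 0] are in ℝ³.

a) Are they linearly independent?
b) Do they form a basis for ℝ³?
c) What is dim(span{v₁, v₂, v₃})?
Not independent, not a basis, dim(span) = 2

Check whether v₃ can be written as a linear combination of v₁ and v₂.
v₃ = (2)·v₁ + (-2)·v₂ = [0, 4, 0], so the three vectors are linearly dependent.
Thus they do not form a basis for ℝ³, and dim(span{v₁, v₂, v₃}) = 2 (spanned by v₁ and v₂).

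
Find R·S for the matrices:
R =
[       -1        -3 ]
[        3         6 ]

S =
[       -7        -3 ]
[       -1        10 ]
RS =
[       10       -27 ]
[      -27        51 ]

Matrix multiplication: (RS)[i][j] = sum over k of R[i][k] * S[k][j].
  (RS)[0][0] = (-1)*(-7) + (-3)*(-1) = 10
  (RS)[0][1] = (-1)*(-3) + (-3)*(10) = -27
  (RS)[1][0] = (3)*(-7) + (6)*(-1) = -27
  (RS)[1][1] = (3)*(-3) + (6)*(10) = 51
RS =
[       10       -27 ]
[      -27        51 ]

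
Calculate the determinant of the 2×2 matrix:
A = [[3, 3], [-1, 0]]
3

For A = [[a, b], [c, d]], det(A) = a*d - b*c.
det(A) = (3)*(0) - (3)*(-1) = 0 - -3 = 3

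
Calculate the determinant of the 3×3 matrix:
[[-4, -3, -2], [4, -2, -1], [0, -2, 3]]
84

Expansion along first row:
det = -4·det([[-2,-1],[-2,3]]) - -3·det([[4,-1],[0,3]]) + -2·det([[4,-2],[0,-2]])
    = -4·(-2·3 - -1·-2) - -3·(4·3 - -1·0) + -2·(4·-2 - -2·0)
    = -4·-8 - -3·12 + -2·-8
    = 32 + 36 + 16 = 84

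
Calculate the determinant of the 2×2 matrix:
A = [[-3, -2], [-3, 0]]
-6

For A = [[a, b], [c, d]], det(A) = a*d - b*c.
det(A) = (-3)*(0) - (-2)*(-3) = 0 - 6 = -6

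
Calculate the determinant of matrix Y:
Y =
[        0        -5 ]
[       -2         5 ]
det(Y) = -10

For a 2×2 matrix [[a, b], [c, d]], det = a*d - b*c.
det(Y) = (0)*(5) - (-5)*(-2) = 0 - 10 = -10.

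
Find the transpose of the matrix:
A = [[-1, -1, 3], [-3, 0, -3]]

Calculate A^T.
[[-1, -3], [-1, 0], [3, -3]]

The transpose sends entry (i,j) to (j,i); rows become columns.
Row 0 of A: [-1, -1, 3] -> column 0 of A^T.
Row 1 of A: [-3, 0, -3] -> column 1 of A^T.
A^T = [[-1, -3], [-1, 0], [3, -3]]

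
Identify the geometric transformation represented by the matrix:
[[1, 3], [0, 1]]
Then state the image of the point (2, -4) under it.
horizontal shear with factor 3; image of (2, -4) is (-10, -4)

The matrix [[1, k], [0, 1]] sends (x, y) to (x + 3y, y), leaving the y-coordinate fixed: a horizontal shear.
The matrix [[1, 3], [0, 1]] represents: horizontal shear with factor 3.
Applying it to (2, -4): [1·2 + 3·-4, 0·2 + 1·-4] = (-10, -4).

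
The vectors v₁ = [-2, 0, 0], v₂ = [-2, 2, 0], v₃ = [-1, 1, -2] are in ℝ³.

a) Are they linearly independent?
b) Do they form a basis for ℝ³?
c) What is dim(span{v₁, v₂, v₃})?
Yes independent, yes basis, dim = 3

Stack v₁, v₂, v₃ as rows of a 3×3 matrix.
[[-2, 0, 0]; [-2, 2, 0]; [-1, 1, -2]] is already lower triangular with nonzero diagonal entries (-2, 2, -2), so its determinant is the product of the diagonal entries, det = (-2)·(2)·(-2) = 8 ≠ 0, and the rows are linearly independent.
Three linearly independent vectors in ℝ³ form a basis for ℝ³, so dim(span{v₁,v₂,v₃}) = 3.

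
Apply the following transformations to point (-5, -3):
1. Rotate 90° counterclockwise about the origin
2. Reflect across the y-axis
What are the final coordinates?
(-3, -5)

Step 1: Rotate 90° → (3, -5)
Step 2: Reflect across the y-axis → (-3, -5)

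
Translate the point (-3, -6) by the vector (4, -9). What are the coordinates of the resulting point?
(1, -15)

Translation by (4, -9):
x' = -3 + 4 = 1
y' = -6 + -9 = -15
Homogeneous matrix: [[1, 0, 4], [0, 1, -9], [0, 0, 1]]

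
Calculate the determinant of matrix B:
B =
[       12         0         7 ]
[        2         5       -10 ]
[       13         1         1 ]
det(B) = -261

Expand along row 0 (cofactor expansion): det(B) = a*(e*i - f*h) - b*(d*i - f*g) + c*(d*h - e*g), where the 3×3 is [[a, b, c], [d, e, f], [g, h, i]].
Minor M_00 = (5)*(1) - (-10)*(1) = 5 + 10 = 15.
Minor M_01 = (2)*(1) - (-10)*(13) = 2 + 130 = 132.
Minor M_02 = (2)*(1) - (5)*(13) = 2 - 65 = -63.
det(B) = (12)*(15) - (0)*(132) + (7)*(-63) = 180 + 0 - 441 = -261.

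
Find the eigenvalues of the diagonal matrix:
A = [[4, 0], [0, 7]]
λ₁ = 4, λ₂ = 7

The characteristic polynomial of A is det(A - λI) = (4 - λ)(7 - λ) = 0.
The roots are λ = 4 and λ = 7, so the eigenvalues are the diagonal entries.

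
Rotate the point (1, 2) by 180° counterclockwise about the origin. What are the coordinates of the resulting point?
(-1, -2)

Rotation matrix R(θ) = [[cos θ, -sin θ], [sin θ, cos θ]]; for θ = 180°:
R = [[-1, 0], [0, -1]]
Result: R × [1, 2]ᵀ = [-1·1 + (0)·2, 0·1 + (-1)·2]ᵀ = (-1, -2)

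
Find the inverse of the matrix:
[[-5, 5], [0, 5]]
[[-1/5, 1/5], [0, 1/5]]

For [[a,b],[c,d]], inverse = (1/det)·[[d,-b],[-c,a]]
det = -5·5 - 5·0 = -25
Inverse = (1/-25)·[[5, -5], [0, -5]]
        = [[-1/5, 1/5], [0, 1/5]]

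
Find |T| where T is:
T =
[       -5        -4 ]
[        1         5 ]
det(T) = -21

For a 2×2 matrix [[a, b], [c, d]], det = a*d - b*c.
det(T) = (-5)*(5) - (-4)*(1) = -25 + 4 = -21.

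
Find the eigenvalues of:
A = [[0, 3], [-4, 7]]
λ = 3, 4

Solve det(A - λI) = 0. For a 2×2 matrix this is λ² - (trace)λ + det = 0.
trace(A) = 0 + 7 = 7.
det(A) = (0)*(7) - (3)*(-4) = 0 + 12 = 12.
Characteristic equation: λ² - (7)λ + (12) = 0.
Discriminant: (7)² - 4*(12) = 49 - 48 = 1.
Roots: λ = (7 ± √1) / 2 = 3, 4.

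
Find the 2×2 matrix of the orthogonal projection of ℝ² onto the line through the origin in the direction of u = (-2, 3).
[[4/13, -6/13], [-6/13, 9/13]]

The orthogonal projection onto the line spanned by a nonzero vector u = (a, b) has matrix P = (u uᵀ) / (uᵀ u) = (1/(a² + b²)) · [[a², ab], [ab, b²]].
Here u = (-2, 3), so a² + b² = 4 + 9 = 13.
P = (1/13) · [[4, -6], [-6, 9]] = [[4/13, -6/13], [-6/13, 9/13]].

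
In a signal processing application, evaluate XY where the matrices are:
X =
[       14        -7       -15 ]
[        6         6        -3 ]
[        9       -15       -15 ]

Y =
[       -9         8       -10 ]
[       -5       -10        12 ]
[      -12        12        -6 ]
XY =
[       89         2      -134 ]
[      -48       -48        30 ]
[      174        42      -180 ]

Matrix multiplication: (XY)[i][j] = sum over k of X[i][k] * Y[k][j].
  (XY)[0][0] = (14)*(-9) + (-7)*(-5) + (-15)*(-12) = 89
  (XY)[0][1] = (14)*(8) + (-7)*(-10) + (-15)*(12) = 2
  (XY)[0][2] = (14)*(-10) + (-7)*(12) + (-15)*(-6) = -134
  (XY)[1][0] = (6)*(-9) + (6)*(-5) + (-3)*(-12) = -48
  (XY)[1][1] = (6)*(8) + (6)*(-10) + (-3)*(12) = -48
  (XY)[1][2] = (6)*(-10) + (6)*(12) + (-3)*(-6) = 30
  (XY)[2][0] = (9)*(-9) + (-15)*(-5) + (-15)*(-12) = 174
  (XY)[2][1] = (9)*(8) + (-15)*(-10) + (-15)*(12) = 42
  (XY)[2][2] = (9)*(-10) + (-15)*(12) + (-15)*(-6) = -180
XY =
[       89         2      -134 ]
[      -48       -48        30 ]
[      174        42      -180 ]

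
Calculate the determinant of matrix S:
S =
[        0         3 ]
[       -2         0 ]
det(S) = 6

For a 2×2 matrix [[a, b], [c, d]], det = a*d - b*c.
det(S) = (0)*(0) - (3)*(-2) = 0 + 6 = 6.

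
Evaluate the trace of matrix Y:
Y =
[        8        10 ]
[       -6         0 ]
tr(Y) = 8 + 0 = 8

The trace of a square matrix is the sum of its diagonal entries.
Diagonal entries of Y: Y[0][0] = 8, Y[1][1] = 0.
tr(Y) = 8 + 0 = 8.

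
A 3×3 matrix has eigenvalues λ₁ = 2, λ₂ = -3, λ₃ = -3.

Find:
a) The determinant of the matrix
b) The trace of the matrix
det = 18, trace = -4

Two standard eigenvalue identities:
- det(A) equals the product of the eigenvalues (counted with multiplicity).
- trace(A) equals the sum of the eigenvalues.
det(A) = (2)*(-3)*(-3) = 18.
trace(A) = 2 - 3 - 3 = -4.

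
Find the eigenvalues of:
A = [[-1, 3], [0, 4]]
λ = -1, 4

Solve det(A - λI) = 0. For a 2×2 matrix this is λ² - (trace)λ + det = 0.
trace(A) = -1 + 4 = 3.
det(A) = (-1)*(4) - (3)*(0) = -4 - 0 = -4.
Characteristic equation: λ² - (3)λ + (-4) = 0.
Discriminant: (3)² - 4*(-4) = 9 + 16 = 25.
Roots: λ = (3 ± √25) / 2 = -1, 4.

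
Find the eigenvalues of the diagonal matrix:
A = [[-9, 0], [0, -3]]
λ₁ = -9, λ₂ = -3

The characteristic polynomial of A is det(A - λI) = (-9 - λ)(-3 - λ) = 0.
The roots are λ = -9 and λ = -3, so the eigenvalues are the diagonal entries.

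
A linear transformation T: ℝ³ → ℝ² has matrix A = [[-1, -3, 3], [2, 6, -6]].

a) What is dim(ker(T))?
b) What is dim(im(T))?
dim(ker) = 2, dim(im) = 1

Observe that row 2 = -2 × row 1 (so the rows are linearly dependent).
Thus rank(A) = 1 (only one linearly independent row).
dim(im(T)) = rank(A) = 1.
By the rank-nullity theorem applied to T: ℝ³ → ℝ², rank(A) + nullity(A) = 3 (the domain dimension), so dim(ker(T)) = 3 - 1 = 2.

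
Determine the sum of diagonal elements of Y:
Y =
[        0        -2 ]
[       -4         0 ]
tr(Y) = 0 + 0 = 0

The trace of a square matrix is the sum of its diagonal entries.
Diagonal entries of Y: Y[0][0] = 0, Y[1][1] = 0.
tr(Y) = 0 + 0 = 0.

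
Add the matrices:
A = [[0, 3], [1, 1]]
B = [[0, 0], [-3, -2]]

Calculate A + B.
[[0, 3], [-2, -1]]

Add corresponding elements:
(0)+(0)=0
(3)+(0)=3
(1)+(-3)=-2
(1)+(-2)=-1
A + B = [[0, 3], [-2, -1]]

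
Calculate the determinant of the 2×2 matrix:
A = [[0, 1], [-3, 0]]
3

For A = [[a, b], [c, d]], det(A) = a*d - b*c.
det(A) = (0)*(0) - (1)*(-3) = 0 - -3 = 3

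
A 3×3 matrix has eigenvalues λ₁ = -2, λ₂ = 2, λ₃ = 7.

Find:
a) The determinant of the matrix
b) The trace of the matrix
det = -28, trace = 7

Two standard eigenvalue identities:
- det(A) equals the product of the eigenvalues (counted with multiplicity).
- trace(A) equals the sum of the eigenvalues.
det(A) = (-2)*(2)*(7) = -28.
trace(A) = -2 + 2 + 7 = 7.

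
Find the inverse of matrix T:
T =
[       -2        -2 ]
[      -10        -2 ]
det(T) = -16
T⁻¹ =
[      1/8      -1/8 ]
[     -5/8       1/8 ]

For a 2×2 matrix T = [[a, b], [c, d]] with det(T) ≠ 0, T⁻¹ = (1/det(T)) * [[d, -b], [-c, a]].
det(T) = (-2)*(-2) - (-2)*(-10) = 4 - 20 = -16.
T⁻¹ = (1/-16) * [[-2, 2], [10, -2]].
Dividing each entry by -16 and reducing:
T⁻¹ =
[      1/8      -1/8 ]
[     -5/8       1/8 ]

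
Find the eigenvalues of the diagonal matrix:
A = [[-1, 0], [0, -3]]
λ₁ = -1, λ₂ = -3

The characteristic polynomial of A is det(A - λI) = (-1 - λ)(-3 - λ) = 0.
The roots are λ = -1 and λ = -3, so the eigenvalues are the diagonal entries.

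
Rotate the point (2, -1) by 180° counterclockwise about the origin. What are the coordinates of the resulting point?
(-2, 1)

Rotation matrix R(θ) = [[cos θ, -sin θ], [sin θ, cos θ]]; for θ = 180°:
R = [[-1, 0], [0, -1]]
Result: R × [2, -1]ᵀ = [-1·2 + (0)·-1, 0·2 + (-1)·-1]ᵀ = (-2, 1)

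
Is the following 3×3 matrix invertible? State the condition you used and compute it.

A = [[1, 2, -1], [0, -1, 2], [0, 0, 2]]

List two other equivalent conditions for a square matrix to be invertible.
Yes, invertible; det(A) = -2 ≠ 0. Equivalent conditions: rank(A) = 3; Ax = 0 has only the trivial solution; 0 is not an eigenvalue; the columns of A are linearly independent.

To check invertibility, compute det(A).
The given matrix is triangular, so det(A) equals the product of its diagonal entries = -2 ≠ 0.
Since det(A) ≠ 0, A is invertible.
Equivalent conditions for a square matrix A to be invertible:
- rank(A) = 3 (full rank).
- The homogeneous system Ax = 0 has only the trivial solution x = 0.
- 0 is not an eigenvalue of A.
- The columns (equivalently rows) of A are linearly independent.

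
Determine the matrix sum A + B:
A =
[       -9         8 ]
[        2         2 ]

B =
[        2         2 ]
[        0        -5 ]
A + B =
[       -7        10 ]
[        2        -3 ]

Matrix addition is elementwise: (A+B)[i][j] = A[i][j] + B[i][j].
  (A+B)[0][0] = (-9) + (2) = -7
  (A+B)[0][1] = (8) + (2) = 10
  (A+B)[1][0] = (2) + (0) = 2
  (A+B)[1][1] = (2) + (-5) = -3
A + B =
[       -7        10 ]
[        2        -3 ]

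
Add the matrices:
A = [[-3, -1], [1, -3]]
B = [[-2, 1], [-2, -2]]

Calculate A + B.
[[-5, 0], [-1, -5]]

Add corresponding elements:
(-3)+(-2)=-5
(-1)+(1)=0
(1)+(-2)=-1
(-3)+(-2)=-5
A + B = [[-5, 0], [-1, -5]]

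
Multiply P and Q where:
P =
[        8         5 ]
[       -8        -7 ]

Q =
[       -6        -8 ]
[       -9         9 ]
PQ =
[      -93       -19 ]
[      111         1 ]

Matrix multiplication: (PQ)[i][j] = sum over k of P[i][k] * Q[k][j].
  (PQ)[0][0] = (8)*(-6) + (5)*(-9) = -93
  (PQ)[0][1] = (8)*(-8) + (5)*(9) = -19
  (PQ)[1][0] = (-8)*(-6) + (-7)*(-9) = 111
  (PQ)[1][1] = (-8)*(-8) + (-7)*(9) = 1
PQ =
[      -93       -19 ]
[      111         1 ]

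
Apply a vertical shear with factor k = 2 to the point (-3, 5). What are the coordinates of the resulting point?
(-3, -1)

Shear matrix for vertical shear with factor k = 2:
[[1, 0], [2, 1]]
Result: (-3, 5) → (-3, -1)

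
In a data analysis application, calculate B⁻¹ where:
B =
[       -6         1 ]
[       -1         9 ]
det(B) = -53
B⁻¹ =
[    -9/53      1/53 ]
[    -1/53      6/53 ]

For a 2×2 matrix B = [[a, b], [c, d]] with det(B) ≠ 0, B⁻¹ = (1/det(B)) * [[d, -b], [-c, a]].
det(B) = (-6)*(9) - (1)*(-1) = -54 + 1 = -53.
B⁻¹ = (1/-53) * [[9, -1], [1, -6]].
Dividing each entry by -53 and reducing:
B⁻¹ =
[    -9/53      1/53 ]
[    -1/53      6/53 ]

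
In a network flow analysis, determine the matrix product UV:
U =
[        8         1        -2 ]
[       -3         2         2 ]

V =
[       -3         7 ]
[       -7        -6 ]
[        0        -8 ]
UV =
[      -31        66 ]
[       -5       -49 ]

Matrix multiplication: (UV)[i][j] = sum over k of U[i][k] * V[k][j].
  (UV)[0][0] = (8)*(-3) + (1)*(-7) + (-2)*(0) = -31
  (UV)[0][1] = (8)*(7) + (1)*(-6) + (-2)*(-8) = 66
  (UV)[1][0] = (-3)*(-3) + (2)*(-7) + (2)*(0) = -5
  (UV)[1][1] = (-3)*(7) + (2)*(-6) + (2)*(-8) = -49
UV =
[      -31        66 ]
[       -5       -49 ]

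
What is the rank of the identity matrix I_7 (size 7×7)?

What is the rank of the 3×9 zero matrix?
rank(I_7) = 7, rank(0) = 0

The identity I_7 has 7 columns that are the standard basis vectors e_1, …, e_7. These are linearly independent, so all 7 columns are pivots and rank(I_7) = 7.
The 3×9 zero matrix has every entry zero, so every row is the zero row and there are no pivots; rank(0) = 0.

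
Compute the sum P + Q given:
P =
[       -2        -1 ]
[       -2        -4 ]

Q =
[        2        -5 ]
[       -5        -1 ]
P + Q =
[        0        -6 ]
[       -7        -5 ]

Matrix addition is elementwise: (P+Q)[i][j] = P[i][j] + Q[i][j].
  (P+Q)[0][0] = (-2) + (2) = 0
  (P+Q)[0][1] = (-1) + (-5) = -6
  (P+Q)[1][0] = (-2) + (-5) = -7
  (P+Q)[1][1] = (-4) + (-1) = -5
P + Q =
[        0        -6 ]
[       -7        -5 ]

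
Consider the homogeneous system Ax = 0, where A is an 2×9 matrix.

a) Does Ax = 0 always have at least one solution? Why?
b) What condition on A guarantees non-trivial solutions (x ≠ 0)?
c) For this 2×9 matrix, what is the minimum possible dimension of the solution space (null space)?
a) Yes, x = 0 is always a solution. b) When A has linearly dependent columns (rank < n). c) Minimum nullity = 7.

a) x = 0 satisfies A·0 = 0, so the zero vector is always a solution.
b) Non-trivial solutions exist iff the columns of A are linearly dependent, equivalently rank(A) < n (the number of columns).
c) By rank-nullity, rank(A) + nullity(A) = n = 9. Since A has only 2 rows, rank(A) ≤ 2, so nullity(A) ≥ 9 - 2 = 7.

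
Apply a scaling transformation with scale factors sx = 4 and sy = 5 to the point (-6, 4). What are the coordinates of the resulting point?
(-24, 20)

Scaling matrix:
[[4, 0], [0, 5]]
Result: (-6 × 4, 4 × 5) = (-24, 20)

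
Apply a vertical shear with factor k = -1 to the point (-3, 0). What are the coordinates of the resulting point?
(-3, 3)

Shear matrix for vertical shear with factor k = -1:
[[1, 0], [-1, 1]]
Result: (-3, 0) → (-3, 3)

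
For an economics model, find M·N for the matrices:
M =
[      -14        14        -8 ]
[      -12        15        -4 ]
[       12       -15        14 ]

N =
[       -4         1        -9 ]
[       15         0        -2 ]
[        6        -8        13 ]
MN =
[      218        50        -6 ]
[      249        20        26 ]
[     -189      -100       104 ]

Matrix multiplication: (MN)[i][j] = sum over k of M[i][k] * N[k][j].
  (MN)[0][0] = (-14)*(-4) + (14)*(15) + (-8)*(6) = 218
  (MN)[0][1] = (-14)*(1) + (14)*(0) + (-8)*(-8) = 50
  (MN)[0][2] = (-14)*(-9) + (14)*(-2) + (-8)*(13) = -6
  (MN)[1][0] = (-12)*(-4) + (15)*(15) + (-4)*(6) = 249
  (MN)[1][1] = (-12)*(1) + (15)*(0) + (-4)*(-8) = 20
  (MN)[1][2] = (-12)*(-9) + (15)*(-2) + (-4)*(13) = 26
  (MN)[2][0] = (12)*(-4) + (-15)*(15) + (14)*(6) = -189
  (MN)[2][1] = (12)*(1) + (-15)*(0) + (14)*(-8) = -100
  (MN)[2][2] = (12)*(-9) + (-15)*(-2) + (14)*(13) = 104
MN =
[      218        50        -6 ]
[      249        20        26 ]
[     -189      -100       104 ]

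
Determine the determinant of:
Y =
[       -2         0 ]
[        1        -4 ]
det(Y) = 8

For a 2×2 matrix [[a, b], [c, d]], det = a*d - b*c.
det(Y) = (-2)*(-4) - (0)*(1) = 8 - 0 = 8.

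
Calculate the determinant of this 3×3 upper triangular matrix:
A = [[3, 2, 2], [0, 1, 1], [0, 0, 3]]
9

The determinant of a triangular matrix is the product of its diagonal entries (the off-diagonal entries above the diagonal do not affect it).
det(A) = (3) * (1) * (3) = 9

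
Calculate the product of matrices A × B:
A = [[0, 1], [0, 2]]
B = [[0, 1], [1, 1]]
[[1, 1], [2, 2]]

Matrix multiplication:
C[0][0] = 0×0 + 1×1 = 1
C[0][1] = 0×1 + 1×1 = 1
C[1][0] = 0×0 + 2×1 = 2
C[1][1] = 0×1 + 2×1 = 2
Result: [[1, 1], [2, 2]]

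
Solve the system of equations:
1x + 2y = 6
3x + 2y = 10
x = 2, y = 2

Use elimination (row reduction):
Equation 1: 1x + 2y = 6.
Equation 2: 3x + 2y = 10.
Multiply Eq1 by 3 and Eq2 by 1: 3x + 6y = 18;  3x + 2y = 10.
Subtract: (-4)y = -8, so y = 2.
Back-substitute into Eq1: 1x + 2*(2) = 6, so x = 2.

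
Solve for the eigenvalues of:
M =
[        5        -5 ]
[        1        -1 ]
λ = 0, 4

Solve det(M - λI) = 0. For a 2×2 matrix the characteristic equation is λ² - (trace)λ + det = 0.
trace(M) = a + d = 5 - 1 = 4.
det(M) = a*d - b*c = (5)*(-1) - (-5)*(1) = -5 + 5 = 0.
Characteristic equation: λ² - (4)λ + (0) = 0.
Discriminant = (4)² - 4*(0) = 16 - 0 = 16.
λ = (4 ± √16) / 2 = (4 ± 4) / 2 = 0, 4.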